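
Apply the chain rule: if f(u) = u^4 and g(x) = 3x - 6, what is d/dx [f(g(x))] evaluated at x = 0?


Using the chain rule: (f(g(x)))' = f'(g(x)) * g'(x)
First, find g(0):
g(0) = 3 * 0 - 6 = -6
Next, f'(u) = 4u^3
And g'(x) = 3
So f'(g(0)) * g'(0)
= 4 * (-6)^3 * 3
= 4 * (-216) * 3
= -2592

-2592


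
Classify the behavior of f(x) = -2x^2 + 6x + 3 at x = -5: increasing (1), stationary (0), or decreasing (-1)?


Compute f'(x) to determine behavior:
f'(x) = -4x + 6
f'(-5) = -4 * (-5) + 6
= 20 + 6
= 26
Since f'(-5) > 0, the function is increasing (1)

1


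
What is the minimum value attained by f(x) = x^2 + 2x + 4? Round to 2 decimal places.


For a quadratic f(x) = ax^2 + bx + c with a > 0, the minimum is at the vertex.
Vertex x-coordinate: x = -b/(2a)
x = -(2) / (2 * 1)
x = -2/2 = -1
Substitute back to find the minimum value:
f(-1) = 1 * (-1)^2 + 2 * (-1) + 4
= 1 - 2 + 4
= 3 = 3.00

3.00


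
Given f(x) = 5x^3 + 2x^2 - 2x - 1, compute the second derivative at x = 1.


First derivative:
f'(x) = 15x^2 + 4x - 2
Second derivative:
f''(x) = 30x + 4
Substitute x = 1:
f''(1) = 30 * 1 + 4
= 30 + 4
= 34

34


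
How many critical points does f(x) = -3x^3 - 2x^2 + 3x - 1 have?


Find where f'(x) = 0:
f(x) = -3x^3 - 2x^2 + 3x - 1
f'(x) = -9x^2 - 4x + 3
This is a quadratic in x. Use the discriminant to count real roots.
Discriminant = (-4)^2 - 4 * (-9) * 3
= 16 - (-108)
= 124
Since discriminant > 0, f'(x) = 0 has 2 real solutions.
Number of critical points: 2

2


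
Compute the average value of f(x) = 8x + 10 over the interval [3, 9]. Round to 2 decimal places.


Average value = 1/(b-a) * integral from a to b of f(x) dx
First compute the integral of 8x + 10:
F(x) = 4x^2 + 10x
F(9) = 4 * 81 + 10 * 9 = 414
F(3) = 4 * 9 + 10 * 3 = 66
Integral = 414 - 66 = 348
Average = 348 / (9 - 3) = 348 / 6
= 58 = 58.00

58.00


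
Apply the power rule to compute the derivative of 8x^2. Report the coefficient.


We apply the power rule: d/dx [ax^n] = a*n * x^(n-1)
d/dx [8x^2]
= 8 * 2 * x^(2-1)
= 16x
The coefficient is 16

16


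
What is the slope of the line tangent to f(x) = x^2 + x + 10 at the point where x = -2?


The slope of the tangent line equals f'(x) at the point.
f(x) = x^2 + x + 10
f'(x) = 2x + 1
At x = -2:
f'(-2) = 2 * (-2) + 1
= -4 + 1
= -3

-3


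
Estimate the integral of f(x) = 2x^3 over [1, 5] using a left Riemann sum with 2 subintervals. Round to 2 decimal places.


Left Riemann sum uses left endpoints of each subinterval.
Interval: [1, 5], n = 2
dx = (5 - 1) / 2 = 2
Left endpoints: [1, 3]
f values: [2, 54]
Sum = dx * (sum of f values)
= 2 * 56
= 112 = 112.00

112.00


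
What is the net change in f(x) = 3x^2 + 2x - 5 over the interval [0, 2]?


Net change = f(b) - f(a)
f(x) = 3x^2 + 2x - 5
Compute f(2):
f(2) = 3 * 2^2 + 2 * 2 - 5
= 12 + 4 - 5
= 11
Compute f(0):
f(0) = 3 * 0^2 + 2 * 0 - 5
= 0 + 0 - 5
= -5
Net change = 11 - (-5) = 16

16


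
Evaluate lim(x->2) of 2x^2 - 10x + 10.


Since polynomials are continuous, we use direct substitution.
lim(x->2) of 2x^2 - 10x + 10
= 2 * 2^2 - 10 * 2 + 10
= 8 - 20 + 10
= -2

-2


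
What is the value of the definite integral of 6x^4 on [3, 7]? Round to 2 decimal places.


Find the antiderivative of 6x^4:
F(x) = 6/5 * x^5
Apply the Fundamental Theorem of Calculus:
F(7) - F(3)
= 6/5 * 7^5 - 6/5 * 3^5
= 6/5 * (16807 - 243)
= 6/5 * 16564
= 99384/5 = 19876.80

19876.80


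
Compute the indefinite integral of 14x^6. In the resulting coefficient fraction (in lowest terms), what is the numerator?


Apply the power rule for integration:
integral of ax^n dx = a/(n+1) * x^(n+1) + C
integral of 14x^6 dx
= 14/7 * x^7 + C
= 2 * x^7 + C
The coefficient in lowest terms is 2 = 2/1, so its numerator is 2

2


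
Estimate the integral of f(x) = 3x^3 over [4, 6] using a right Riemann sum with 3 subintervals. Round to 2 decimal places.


Right Riemann sum uses right endpoints of each subinterval.
Interval: [4, 6], n = 3
dx = (6 - 4) / 3 = 2/3
Right endpoints: [14/3, 16/3, 6]
f values: [2744/9, 4096/9, 648]
Sum = dx * (sum of f values)
= 2/3 * 1408
= 2816/3 ≈ 938.67

938.67


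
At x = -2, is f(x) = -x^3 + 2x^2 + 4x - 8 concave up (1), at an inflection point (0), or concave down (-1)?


Concavity is determined by the sign of f''(x).
f(x) = -x^3 + 2x^2 + 4x - 8
f'(x) = -3x^2 + 4x + 4
f''(x) = -6x + 4
f''(-2) = -6 * (-2) + 4
= 12 + 4
= 16
Since f''(-2) > 0, the function is concave up (1)

1


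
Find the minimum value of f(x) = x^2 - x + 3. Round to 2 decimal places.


For a quadratic f(x) = ax^2 + bx + c with a > 0, the minimum is at the vertex.
Vertex x-coordinate: x = -b/(2a)
x = -(-1) / (2 * 1)
x = 1/2
Substitute back to find the minimum value:
f(1/2) = 1 * (1/2)^2 - 1 * (1/2) + 3
= 1/4 - 1/2 + 3
= 11/4 = 2.75

2.75


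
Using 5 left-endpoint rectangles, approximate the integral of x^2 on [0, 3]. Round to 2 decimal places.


Left Riemann sum uses left endpoints of each subinterval.
Interval: [0, 3], n = 5
dx = (3 - 0) / 5 = 3/5
Left endpoints: [0, 3/5, 6/5, 9/5, 12/5]
f values: [0, 9/25, 36/25, 81/25, 144/25]
Sum = dx * (sum of f values)
= 3/5 * 54/5
= 162/25 = 6.48

6.48


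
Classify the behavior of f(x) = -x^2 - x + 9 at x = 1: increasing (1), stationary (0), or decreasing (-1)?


Compute f'(x) to determine behavior:
f'(x) = -2x - 1
f'(1) = -2 * 1 - 1
= -2 - 1
= -3
Since f'(1) < 0, the function is decreasing (-1)

-1


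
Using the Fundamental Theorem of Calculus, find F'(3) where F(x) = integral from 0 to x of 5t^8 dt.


By the Fundamental Theorem of Calculus (Part 1):
If F(x) = integral from 0 to x of f(t) dt, then F'(x) = f(x)
Here f(t) = 5t^8
So F'(x) = 5x^8
Evaluate at x = 3:
F'(3) = 5 * 3^8
= 5 * 6561
= 32805

32805


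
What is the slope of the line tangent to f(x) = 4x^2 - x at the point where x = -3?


The slope of the tangent line equals f'(x) at the point.
f(x) = 4x^2 - x
f'(x) = 8x - 1
At x = -3:
f'(-3) = 8 * (-3) - 1
= -24 - 1
= -25

-25


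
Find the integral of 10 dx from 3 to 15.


The integral of a constant k over [a, b] equals k * (b - a).
integral from 3 to 15 of 10 dx
= 10 * (15 - 3)
= 10 * 12
= 120

120


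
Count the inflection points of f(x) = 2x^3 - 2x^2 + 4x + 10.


Inflection points occur where f''(x) = 0 and concavity changes.
f(x) = 2x^3 - 2x^2 + 4x + 10
f'(x) = 6x^2 - 4x + 4
f''(x) = 12x - 4
Set f''(x) = 0:
12x - 4 = 0
x = 4 / 12 = 1/3
Since f''(x) is linear (degree 1), it changes sign at this point.
Therefore there is exactly 1 inflection point.

1


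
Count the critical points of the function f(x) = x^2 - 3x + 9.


Find where f'(x) = 0:
f'(x) = 2x - 3
Set f'(x) = 0:
2x - 3 = 0
x = 3 / 2 = 3/2
This is a linear equation in x, so there is exactly one solution.
Number of critical points: 1

1


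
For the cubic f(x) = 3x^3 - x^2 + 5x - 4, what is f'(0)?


Differentiate f(x) = 3x^3 - x^2 + 5x - 4 term by term:
f'(x) = 9x^2 - 2x + 5
Substitute x = 0:
f'(0) = 9 * 0^2 - 2 * 0 + 5
= 0 + 0 + 5
= 5

5


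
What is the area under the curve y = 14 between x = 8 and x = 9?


The area under a constant function y = 14 is a rectangle.
Width = 9 - 8 = 1
Height = 14
Area = width * height
= 1 * 14
= 14

14


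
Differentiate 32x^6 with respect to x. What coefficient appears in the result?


We apply the power rule: d/dx [ax^n] = a*n * x^(n-1)
d/dx [32x^6]
= 32 * 6 * x^(6-1)
= 192x^5
The coefficient is 192

192


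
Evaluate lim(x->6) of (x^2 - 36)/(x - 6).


Direct substitution gives 0/0, so we factor the numerator.
Factor: (x^2 - 36) = (x - 6)(x + 6)
Cancel the common factor (x - 6):
(x^2 - 36)/(x - 6) = (x + 6)
Now substitute x = 6:
= (6 + 6) = 12

12


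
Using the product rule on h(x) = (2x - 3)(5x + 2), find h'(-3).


Let u(x) = 2x - 3 and v(x) = 5x + 2
u'(x) = 2
v'(x) = 5
Product rule: h'(x) = u'(x)*v(x) + u(x)*v'(x)
= 2 * (5x + 2) + (2x - 3) * 5
At x = -3:
u(-3) = 2 * (-3) - 3 = -9
v(-3) = 5 * (-3) + 2 = -13
h'(-3) = 2 * (-13) + (-9) * 5
= -26 - 45
= -71

-71


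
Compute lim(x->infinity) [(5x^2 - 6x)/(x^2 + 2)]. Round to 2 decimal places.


For limits at infinity with equal-degree polynomials,
we compare leading coefficients.
Numerator leading term: 5x^2
Denominator leading term: x^2
Divide both by x^2:
lim = (5 - 6/x) / (1 + 2/x^2)
As x -> infinity, the 1/x and 1/x^2 terms vanish:
= 5/1 = 5 = 5.00

5.00


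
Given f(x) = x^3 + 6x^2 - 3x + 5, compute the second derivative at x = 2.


First derivative:
f'(x) = 3x^2 + 12x - 3
Second derivative:
f''(x) = 6x + 12
Substitute x = 2:
f''(2) = 6 * 2 + 12
= 12 + 12
= 24

24


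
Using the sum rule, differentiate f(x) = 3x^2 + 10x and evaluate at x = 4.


Differentiate term by term using power and sum rules:
f(x) = 3x^2 + 10x
f'(x) = 6x + 10
Substitute x = 4:
f'(4) = 6 * 4 + 10
= 24 + 10
= 34

34


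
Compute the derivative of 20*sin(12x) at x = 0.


Apply the chain rule to differentiate 20*sin(12x):
d/dx [20*sin(12x)]
= 20 * cos(12x) * d/dx(12x)
= 20 * 12 * cos(12x)
= 240 * cos(12x)
Evaluate at x = 0:
= 240 * cos(0)
= 240 * 1
= 240

240


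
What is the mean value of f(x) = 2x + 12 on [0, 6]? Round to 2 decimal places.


Average value = 1/(b-a) * integral from a to b of f(x) dx
First compute the integral of 2x + 12:
F(x) = x^2 + 12x
F(6) = 1 * 36 + 12 * 6 = 108
F(0) = 1 * 0 + 12 * 0 = 0
Integral = 108 - 0 = 108
Average = 108 / (6 - 0) = 108 / 6
= 18 = 18.00

18.00


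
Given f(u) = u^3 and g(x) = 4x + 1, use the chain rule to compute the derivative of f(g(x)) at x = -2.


Using the chain rule: (f(g(x)))' = f'(g(x)) * g'(x)
First, find g(-2):
g(-2) = 4 * (-2) + 1 = -7
Next, f'(u) = 3u^2
And g'(x) = 4
So f'(g(-2)) * g'(-2)
= 3 * (-7)^2 * 4
= 3 * 49 * 4
= 588

588


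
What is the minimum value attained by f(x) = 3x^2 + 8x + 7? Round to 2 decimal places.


For a quadratic f(x) = ax^2 + bx + c with a > 0, the minimum is at the vertex.
Vertex x-coordinate: x = -b/(2a)
x = -(8) / (2 * 3)
x = -8/6 = -4/3
Substitute back to find the minimum value:
f(-4/3) = 3 * (-4/3)^2 + 8 * (-4/3) + 7
= 16/3 - 32/3 + 7
= 5/3 ≈ 1.67

1.67


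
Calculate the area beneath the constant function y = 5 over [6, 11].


The area under a constant function y = 5 is a rectangle.
Width = 11 - 6 = 5
Height = 5
Area = width * height
= 5 * 5
= 25

25


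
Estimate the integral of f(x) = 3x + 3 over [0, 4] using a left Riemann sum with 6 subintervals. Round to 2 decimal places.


Left Riemann sum uses left endpoints of each subinterval.
Interval: [0, 4], n = 6
dx = (4 - 0) / 6 = 2/3
Left endpoints: [0, 2/3, 4/3, 2, 8/3, 10/3]
f values: [3, 5, 7, 9, 11, 13]
Sum = dx * (sum of f values)
= 2/3 * 48
= 32 = 32.00

32.00


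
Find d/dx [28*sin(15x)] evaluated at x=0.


Apply the chain rule to differentiate 28*sin(15x):
d/dx [28*sin(15x)]
= 28 * cos(15x) * d/dx(15x)
= 28 * 15 * cos(15x)
= 420 * cos(15x)
Evaluate at x = 0:
= 420 * cos(0)
= 420 * 1
= 420

420


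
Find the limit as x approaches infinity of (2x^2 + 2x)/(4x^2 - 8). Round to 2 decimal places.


For limits at infinity with equal-degree polynomials,
we compare leading coefficients.
Numerator leading term: 2x^2
Denominator leading term: 4x^2
Divide both by x^2:
lim = (2 + 2/x) / (4 - 8/x^2)
As x -> infinity, the 1/x and 1/x^2 terms vanish:
= 2/4 = 1/2 = 0.50

0.50


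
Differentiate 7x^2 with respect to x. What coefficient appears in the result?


We apply the power rule: d/dx [ax^n] = a*n * x^(n-1)
d/dx [7x^2]
= 7 * 2 * x^(2-1)
= 14x
The coefficient is 14

14


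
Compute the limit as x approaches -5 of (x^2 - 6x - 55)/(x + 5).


Direct substitution gives 0/0, so we factor the numerator.
Factor: (x^2 - 6x - 55) = (x + 5)(x - 11)
Cancel the common factor (x + 5):
(x^2 - 6x - 55)/(x + 5) = (x - 11)
Now substitute x = -5:
= (-5) - (11) = -16

-16


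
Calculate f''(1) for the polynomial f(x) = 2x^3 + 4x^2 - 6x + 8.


First derivative:
f'(x) = 6x^2 + 8x - 6
Second derivative:
f''(x) = 12x + 8
Substitute x = 1:
f''(1) = 12 * 1 + 8
= 12 + 8
= 20

20


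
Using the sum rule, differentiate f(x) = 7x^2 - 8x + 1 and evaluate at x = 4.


Differentiate term by term using power and sum rules:
f(x) = 7x^2 - 8x + 1
f'(x) = 14x - 8
Substitute x = 4:
f'(4) = 14 * 4 - 8
= 56 - 8
= 48

48


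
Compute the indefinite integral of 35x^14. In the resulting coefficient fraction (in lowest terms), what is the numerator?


Apply the power rule for integration:
integral of ax^n dx = a/(n+1) * x^(n+1) + C
integral of 35x^14 dx
= 35/15 * x^15 + C
= 7/3 * x^15 + C
The coefficient in lowest terms is 7/3, and its numerator is 7

7


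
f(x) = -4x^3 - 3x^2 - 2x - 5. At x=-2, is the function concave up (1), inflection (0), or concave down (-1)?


Concavity is determined by the sign of f''(x).
f(x) = -4x^3 - 3x^2 - 2x - 5
f'(x) = -12x^2 - 6x - 2
f''(x) = -24x - 6
f''(-2) = -24 * (-2) - 6
= 48 - 6
= 42
Since f''(-2) > 0, the function is concave up (1)

1


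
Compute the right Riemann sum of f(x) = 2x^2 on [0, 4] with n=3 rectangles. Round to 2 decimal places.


Right Riemann sum uses right endpoints of each subinterval.
Interval: [0, 4], n = 3
dx = (4 - 0) / 3 = 4/3
Right endpoints: [4/3, 8/3, 4]
f values: [32/9, 128/9, 32]
Sum = dx * (sum of f values)
= 4/3 * 448/9
= 1792/27 ≈ 66.37

66.37


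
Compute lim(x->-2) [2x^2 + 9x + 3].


Since polynomials are continuous, we use direct substitution.
lim(x->-2) of 2x^2 + 9x + 3
= 2 * (-2)^2 + 9 * (-2) + 3
= 8 - 18 + 3
= -7

-7


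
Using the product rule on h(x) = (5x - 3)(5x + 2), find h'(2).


Let u(x) = 5x - 3 and v(x) = 5x + 2
u'(x) = 5
v'(x) = 5
Product rule: h'(x) = u'(x)*v(x) + u(x)*v'(x)
= 5 * (5x + 2) + (5x - 3) * 5
At x = 2:
u(2) = 5 * 2 - 3 = 7
v(2) = 5 * 2 + 2 = 12
h'(2) = 5 * 12 + 7 * 5
= 60 + 35
= 95

95


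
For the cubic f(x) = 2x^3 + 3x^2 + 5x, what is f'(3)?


Differentiate f(x) = 2x^3 + 3x^2 + 5x term by term:
f'(x) = 6x^2 + 6x + 5
Substitute x = 3:
f'(3) = 6 * 3^2 + 6 * 3 + 5
= 54 + 18 + 5
= 77

77


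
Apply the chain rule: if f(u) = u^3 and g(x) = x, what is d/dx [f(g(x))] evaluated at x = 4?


Using the chain rule: (f(g(x)))' = f'(g(x)) * g'(x)
First, find g(4):
g(4) = 1 * 4 + 0 = 4
Next, f'(u) = 3u^2
And g'(x) = 1
So f'(g(4)) * g'(4)
= 3 * 4^2 * 1
= 3 * 16 * 1
= 48

48


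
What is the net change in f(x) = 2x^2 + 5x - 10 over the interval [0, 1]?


Net change = f(b) - f(a)
f(x) = 2x^2 + 5x - 10
Compute f(1):
f(1) = 2 * 1^2 + 5 * 1 - 10
= 2 + 5 - 10
= -3
Compute f(0):
f(0) = 2 * 0^2 + 5 * 0 - 10
= 0 + 0 - 10
= -10
Net change = -3 - (-10) = 7

7


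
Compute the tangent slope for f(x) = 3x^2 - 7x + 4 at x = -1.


The slope of the tangent line equals f'(x) at the point.
f(x) = 3x^2 - 7x + 4
f'(x) = 6x - 7
At x = -1:
f'(-1) = 6 * (-1) - 7
= -6 - 7
= -13

-13


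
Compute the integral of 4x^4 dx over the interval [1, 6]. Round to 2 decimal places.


Find the antiderivative of 4x^4:
F(x) = 4/5 * x^5
Apply the Fundamental Theorem of Calculus:
F(6) - F(1)
= 4/5 * 6^5 - 4/5 * 1^5
= 4/5 * (7776 - 1)
= 4/5 * 7775
= 6220 = 6220.00

6220.00


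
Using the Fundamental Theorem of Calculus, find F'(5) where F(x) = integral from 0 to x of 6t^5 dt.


By the Fundamental Theorem of Calculus (Part 1):
If F(x) = integral from 0 to x of f(t) dt, then F'(x) = f(x)
Here f(t) = 6t^5
So F'(x) = 6x^5
Evaluate at x = 5:
F'(5) = 6 * 5^5
= 6 * 3125
= 18750

18750


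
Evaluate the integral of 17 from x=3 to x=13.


The integral of a constant k over [a, b] equals k * (b - a).
integral from 3 to 13 of 17 dx
= 17 * (13 - 3)
= 17 * 10
= 170

170


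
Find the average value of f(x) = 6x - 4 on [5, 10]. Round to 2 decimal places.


Average value = 1/(b-a) * integral from a to b of f(x) dx
First compute the integral of 6x - 4:
F(x) = 3x^2 - 4x
F(10) = 3 * 100 - 4 * 10 = 260
F(5) = 3 * 25 - 4 * 5 = 55
Integral = 260 - 55 = 205
Average = 205 / (10 - 5) = 205 / 5
= 41 = 41.00

41.00


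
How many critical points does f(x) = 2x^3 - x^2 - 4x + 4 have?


Find where f'(x) = 0:
f(x) = 2x^3 - x^2 - 4x + 4
f'(x) = 6x^2 - 2x - 4
This is a quadratic in x. Use the discriminant to count real roots.
Discriminant = (-2)^2 - 4 * 6 * (-4)
= 4 - (-96)
= 100
Since discriminant > 0, f'(x) = 0 has 2 real solutions.
Number of critical points: 2

2


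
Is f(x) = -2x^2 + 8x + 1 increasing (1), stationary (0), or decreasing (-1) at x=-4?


Compute f'(x) to determine behavior:
f'(x) = -4x + 8
f'(-4) = -4 * (-4) + 8
= 16 + 8
= 24
Since f'(-4) > 0, the function is increasing (1)

1


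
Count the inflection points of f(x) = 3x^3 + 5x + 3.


Inflection points occur where f''(x) = 0 and concavity changes.
f(x) = 3x^3 + 5x + 3
f'(x) = 9x^2 + 5
f''(x) = 18x
Set f''(x) = 0:
18x = 0
x = 0 / 18 = 0
Since f''(x) is linear (degree 1), it changes sign at this point.
Therefore there is exactly 1 inflection point.

1


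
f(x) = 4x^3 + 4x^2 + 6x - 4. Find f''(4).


First derivative:
f'(x) = 12x^2 + 8x + 6
Second derivative:
f''(x) = 24x + 8
Substitute x = 4:
f''(4) = 24 * 4 + 8
= 96 + 8
= 104

104


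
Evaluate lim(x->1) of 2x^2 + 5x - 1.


Since polynomials are continuous, we use direct substitution.
lim(x->1) of 2x^2 + 5x - 1
= 2 * 1^2 + 5 * 1 - 1
= 2 + 5 - 1
= 6

6


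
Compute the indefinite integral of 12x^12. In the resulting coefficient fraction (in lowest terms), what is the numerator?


Apply the power rule for integration:
integral of ax^n dx = a/(n+1) * x^(n+1) + C
integral of 12x^12 dx
= 12/13 * x^13 + C
The coefficient in lowest terms is 12/13, and its numerator is 12

12


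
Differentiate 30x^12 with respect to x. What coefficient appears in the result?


We apply the power rule: d/dx [ax^n] = a*n * x^(n-1)
d/dx [30x^12]
= 30 * 12 * x^(12-1)
= 360x^11
The coefficient is 360

360


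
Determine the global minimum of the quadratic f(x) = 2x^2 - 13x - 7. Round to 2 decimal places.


For a quadratic f(x) = ax^2 + bx + c with a > 0, the minimum is at the vertex.
Vertex x-coordinate: x = -b/(2a)
x = -(-13) / (2 * 2)
x = 13/4
Substitute back to find the minimum value:
f(13/4) = 2 * (13/4)^2 - 13 * (13/4) - 7
= 169/8 - 169/4 - 7
= -225/8 ≈ -28.13

-28.13


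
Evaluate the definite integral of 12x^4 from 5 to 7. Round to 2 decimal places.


Find the antiderivative of 12x^4:
F(x) = 12/5 * x^5
Apply the Fundamental Theorem of Calculus:
F(7) - F(5)
= 12/5 * 7^5 - 12/5 * 5^5
= 12/5 * (16807 - 3125)
= 12/5 * 13682
= 164184/5 = 32836.80

32836.80


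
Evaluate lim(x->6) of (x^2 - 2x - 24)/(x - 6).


Direct substitution gives 0/0, so we factor the numerator.
Factor: (x^2 - 2x - 24) = (x - 6)(x + 4)
Cancel the common factor (x - 6):
(x^2 - 2x - 24)/(x - 6) = (x + 4)
Now substitute x = 6:
= (6) - (-4) = 10

10


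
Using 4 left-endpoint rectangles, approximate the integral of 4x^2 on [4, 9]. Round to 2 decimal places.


Left Riemann sum uses left endpoints of each subinterval.
Interval: [4, 9], n = 4
dx = (9 - 4) / 4 = 5/4
Left endpoints: [4, 21/4, 13/2, 31/4]
f values: [64, 441/4, 169, 961/4]
Sum = dx * (sum of f values)
= 5/4 * 1167/2
= 5835/8 ≈ 729.38

729.38


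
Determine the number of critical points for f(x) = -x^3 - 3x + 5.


Find where f'(x) = 0:
f(x) = -x^3 - 3x + 5
f'(x) = -3x^2 - 3
This is a quadratic in x. Use the discriminant to count real roots.
Discriminant = (0)^2 - 4 * (-3) * (-3)
= 0 - 36
= -36
Since discriminant < 0, f'(x) = 0 has no real solutions.
Number of critical points: 0

0


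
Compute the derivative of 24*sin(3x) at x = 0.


Apply the chain rule to differentiate 24*sin(3x):
d/dx [24*sin(3x)]
= 24 * cos(3x) * d/dx(3x)
= 24 * 3 * cos(3x)
= 72 * cos(3x)
Evaluate at x = 0:
= 72 * cos(0)
= 72 * 1
= 72

72


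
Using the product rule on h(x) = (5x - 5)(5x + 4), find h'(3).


Let u(x) = 5x - 5 and v(x) = 5x + 4
u'(x) = 5
v'(x) = 5
Product rule: h'(x) = u'(x)*v(x) + u(x)*v'(x)
= 5 * (5x + 4) + (5x - 5) * 5
At x = 3:
u(3) = 5 * 3 - 5 = 10
v(3) = 5 * 3 + 4 = 19
h'(3) = 5 * 19 + 10 * 5
= 95 + 50
= 145

145


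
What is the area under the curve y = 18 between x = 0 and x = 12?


The area under a constant function y = 18 is a rectangle.
Width = 12 - 0 = 12
Height = 18
Area = width * height
= 12 * 18
= 216

216


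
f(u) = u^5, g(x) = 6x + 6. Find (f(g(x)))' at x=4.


Using the chain rule: (f(g(x)))' = f'(g(x)) * g'(x)
First, find g(4):
g(4) = 6 * 4 + 6 = 30
Next, f'(u) = 5u^4
And g'(x) = 6
So f'(g(4)) * g'(4)
= 5 * 30^4 * 6
= 5 * 810000 * 6
= 24300000

24300000


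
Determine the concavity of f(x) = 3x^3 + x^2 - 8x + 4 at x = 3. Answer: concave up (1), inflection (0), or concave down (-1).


Concavity is determined by the sign of f''(x).
f(x) = 3x^3 + x^2 - 8x + 4
f'(x) = 9x^2 + 2x - 8
f''(x) = 18x + 2
f''(3) = 18 * 3 + 2
= 54 + 2
= 56
Since f''(3) > 0, the function is concave up (1)

1


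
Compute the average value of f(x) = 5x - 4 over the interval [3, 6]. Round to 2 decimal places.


Average value = 1/(b-a) * integral from a to b of f(x) dx
First compute the integral of 5x - 4:
F(x) = (5/2)x^2 - 4x
F(6) = 5/2 * 36 - 4 * 6 = 66
F(3) = 5/2 * 9 - 4 * 3 = 21/2
Integral = 66 - 21/2 = 111/2
Average = (111/2) / (6 - 3) = (111/2) / 3
= 37/2 = 18.50

18.50


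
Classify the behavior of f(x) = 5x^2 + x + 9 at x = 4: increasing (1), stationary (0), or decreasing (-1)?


Compute f'(x) to determine behavior:
f'(x) = 10x + 1
f'(4) = 10 * 4 + 1
= 40 + 1
= 41
Since f'(4) > 0, the function is increasing (1)

1


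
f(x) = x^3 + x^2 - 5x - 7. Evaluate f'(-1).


Differentiate f(x) = x^3 + x^2 - 5x - 7 term by term:
f'(x) = 3x^2 + 2x - 5
Substitute x = -1:
f'(-1) = 3 * (-1)^2 + 2 * (-1) - 5
= 3 - 2 - 5
= -4

-4


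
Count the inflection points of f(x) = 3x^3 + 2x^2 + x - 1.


Inflection points occur where f''(x) = 0 and concavity changes.
f(x) = 3x^3 + 2x^2 + x - 1
f'(x) = 9x^2 + 4x + 1
f''(x) = 18x + 4
Set f''(x) = 0:
18x + 4 = 0
x = -4 / 18 = -2/9
Since f''(x) is linear (degree 1), it changes sign at this point.
Therefore there is exactly 1 inflection point.

1


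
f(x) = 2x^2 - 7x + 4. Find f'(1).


Differentiate term by term using power and sum rules:
f(x) = 2x^2 - 7x + 4
f'(x) = 4x - 7
Substitute x = 1:
f'(1) = 4 * 1 - 7
= 4 - 7
= -3

-3


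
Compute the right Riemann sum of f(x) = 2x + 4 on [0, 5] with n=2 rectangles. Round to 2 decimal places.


Right Riemann sum uses right endpoints of each subinterval.
Interval: [0, 5], n = 2
dx = (5 - 0) / 2 = 5/2
Right endpoints: [5/2, 5]
f values: [9, 14]
Sum = dx * (sum of f values)
= 5/2 * 23
= 115/2 = 57.50

57.50


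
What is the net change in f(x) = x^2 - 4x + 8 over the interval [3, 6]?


Net change = f(b) - f(a)
f(x) = x^2 - 4x + 8
Compute f(6):
f(6) = 1 * 6^2 - 4 * 6 + 8
= 36 - 24 + 8
= 20
Compute f(3):
f(3) = 1 * 3^2 - 4 * 3 + 8
= 9 - 12 + 8
= 5
Net change = 20 - 5 = 15

15


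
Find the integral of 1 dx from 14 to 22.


The integral of a constant k over [a, b] equals k * (b - a).
integral from 14 to 22 of 1 dx
= 1 * (22 - 14)
= 1 * 8
= 8

8


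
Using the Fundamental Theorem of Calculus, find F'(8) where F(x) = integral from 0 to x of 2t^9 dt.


By the Fundamental Theorem of Calculus (Part 1):
If F(x) = integral from 0 to x of f(t) dt, then F'(x) = f(x)
Here f(t) = 2t^9
So F'(x) = 2x^9
Evaluate at x = 8:
F'(8) = 2 * 8^9
= 2 * 134217728
= 268435456

268435456


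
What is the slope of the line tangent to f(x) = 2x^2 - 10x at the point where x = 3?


The slope of the tangent line equals f'(x) at the point.
f(x) = 2x^2 - 10x
f'(x) = 4x - 10
At x = 3:
f'(3) = 4 * 3 - 10
= 12 - 10
= 2

2


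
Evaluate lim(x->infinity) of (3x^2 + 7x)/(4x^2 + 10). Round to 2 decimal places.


For limits at infinity with equal-degree polynomials,
we compare leading coefficients.
Numerator leading term: 3x^2
Denominator leading term: 4x^2
Divide both by x^2:
lim = (3 + 7/x) / (4 + 10/x^2)
As x -> infinity, the 1/x and 1/x^2 terms vanish:
= 3/4 = 0.75

0.75


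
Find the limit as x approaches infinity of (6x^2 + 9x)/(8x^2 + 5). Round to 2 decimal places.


For limits at infinity with equal-degree polynomials,
we compare leading coefficients.
Numerator leading term: 6x^2
Denominator leading term: 8x^2
Divide both by x^2:
lim = (6 + 9/x) / (8 + 5/x^2)
As x -> infinity, the 1/x and 1/x^2 terms vanish:
= 6/8 = 3/4 = 0.75

0.75


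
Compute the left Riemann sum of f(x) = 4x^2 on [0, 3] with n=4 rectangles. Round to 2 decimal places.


Left Riemann sum uses left endpoints of each subinterval.
Interval: [0, 3], n = 4
dx = (3 - 0) / 4 = 3/4
Left endpoints: [0, 3/4, 3/2, 9/4]
f values: [0, 9/4, 9, 81/4]
Sum = dx * (sum of f values)
= 3/4 * 63/2
= 189/8 ≈ 23.63

23.63


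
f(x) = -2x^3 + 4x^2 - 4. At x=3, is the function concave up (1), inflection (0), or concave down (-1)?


Concavity is determined by the sign of f''(x).
f(x) = -2x^3 + 4x^2 - 4
f'(x) = -6x^2 + 8x
f''(x) = -12x + 8
f''(3) = -12 * 3 + 8
= -36 + 8
= -28
Since f''(3) < 0, the function is concave down (-1)

-1


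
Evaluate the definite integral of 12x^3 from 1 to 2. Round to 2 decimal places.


Find the antiderivative of 12x^3:
F(x) = 12/4 * x^4
Apply the Fundamental Theorem of Calculus:
F(2) - F(1)
= 12/4 * 2^4 - 12/4 * 1^4
= 12/4 * (16 - 1)
= 12/4 * 15
= 45 = 45.00

45.00


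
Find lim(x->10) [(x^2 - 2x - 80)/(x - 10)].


Direct substitution gives 0/0, so we factor the numerator.
Factor: (x^2 - 2x - 80) = (x - 10)(x + 8)
Cancel the common factor (x - 10):
(x^2 - 2x - 80)/(x - 10) = (x + 8)
Now substitute x = 10:
= (10) - (-8) = 18

18


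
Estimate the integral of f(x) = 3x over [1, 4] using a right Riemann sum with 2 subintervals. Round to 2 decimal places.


Right Riemann sum uses right endpoints of each subinterval.
Interval: [1, 4], n = 2
dx = (4 - 1) / 2 = 3/2
Right endpoints: [5/2, 4]
f values: [15/2, 12]
Sum = dx * (sum of f values)
= 3/2 * 39/2
= 117/4 = 29.25

29.25


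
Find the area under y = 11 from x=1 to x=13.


The area under a constant function y = 11 is a rectangle.
Width = 13 - 1 = 12
Height = 11
Area = width * height
= 12 * 11
= 132

132


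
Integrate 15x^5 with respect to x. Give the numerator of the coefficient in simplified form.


Apply the power rule for integration:
integral of ax^n dx = a/(n+1) * x^(n+1) + C
integral of 15x^5 dx
= 15/6 * x^6 + C
= 5/2 * x^6 + C
The coefficient in lowest terms is 5/2, and its numerator is 5

5


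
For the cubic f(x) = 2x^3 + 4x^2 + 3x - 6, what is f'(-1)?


Differentiate f(x) = 2x^3 + 4x^2 + 3x - 6 term by term:
f'(x) = 6x^2 + 8x + 3
Substitute x = -1:
f'(-1) = 6 * (-1)^2 + 8 * (-1) + 3
= 6 - 8 + 3
= 1

1


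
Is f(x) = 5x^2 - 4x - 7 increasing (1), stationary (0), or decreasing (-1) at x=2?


Compute f'(x) to determine behavior:
f'(x) = 10x - 4
f'(2) = 10 * 2 - 4
= 20 - 4
= 16
Since f'(2) > 0, the function is increasing (1)

1


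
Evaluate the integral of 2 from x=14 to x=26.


The integral of a constant k over [a, b] equals k * (b - a).
integral from 14 to 26 of 2 dx
= 2 * (26 - 14)
= 2 * 12
= 24

24


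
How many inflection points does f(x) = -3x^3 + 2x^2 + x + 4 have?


Inflection points occur where f''(x) = 0 and concavity changes.
f(x) = -3x^3 + 2x^2 + x + 4
f'(x) = -9x^2 + 4x + 1
f''(x) = -18x + 4
Set f''(x) = 0:
-18x + 4 = 0
x = -4 / (-18) = 2/9
Since f''(x) is linear (degree 1), it changes sign at this point.
Therefore there is exactly 1 inflection point.

1


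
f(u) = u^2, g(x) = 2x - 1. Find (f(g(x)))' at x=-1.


Using the chain rule: (f(g(x)))' = f'(g(x)) * g'(x)
First, find g(-1):
g(-1) = 2 * (-1) - 1 = -3
Next, f'(u) = 2u
And g'(x) = 2
So f'(g(-1)) * g'(-1)
= 2 * (-3) * 2
= -12

-12


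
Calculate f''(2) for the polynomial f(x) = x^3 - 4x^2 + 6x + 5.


First derivative:
f'(x) = 3x^2 - 8x + 6
Second derivative:
f''(x) = 6x - 8
Substitute x = 2:
f''(2) = 6 * 2 - 8
= 12 - 8
= 4

4


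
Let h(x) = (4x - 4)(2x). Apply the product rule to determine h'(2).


Let u(x) = 4x - 4 and v(x) = 2x
u'(x) = 4
v'(x) = 2
Product rule: h'(x) = u'(x)*v(x) + u(x)*v'(x)
= 4 * (2x) + (4x - 4) * 2
At x = 2:
u(2) = 4 * 2 - 4 = 4
v(2) = 2 * 2 + 0 = 4
h'(2) = 4 * 4 + 4 * 2
= 16 + 8
= 24

24


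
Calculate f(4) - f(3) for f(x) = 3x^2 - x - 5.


Net change = f(b) - f(a)
f(x) = 3x^2 - x - 5
Compute f(4):
f(4) = 3 * 4^2 - 1 * 4 - 5
= 48 - 4 - 5
= 39
Compute f(3):
f(3) = 3 * 3^2 - 1 * 3 - 5
= 27 - 3 - 5
= 19
Net change = 39 - 19 = 20

20


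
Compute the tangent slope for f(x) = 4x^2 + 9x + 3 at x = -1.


The slope of the tangent line equals f'(x) at the point.
f(x) = 4x^2 + 9x + 3
f'(x) = 8x + 9
At x = -1:
f'(-1) = 8 * (-1) + 9
= -8 + 9
= 1

1


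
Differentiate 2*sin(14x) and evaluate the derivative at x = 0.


Apply the chain rule to differentiate 2*sin(14x):
d/dx [2*sin(14x)]
= 2 * cos(14x) * d/dx(14x)
= 2 * 14 * cos(14x)
= 28 * cos(14x)
Evaluate at x = 0:
= 28 * cos(0)
= 28 * 1
= 28

28


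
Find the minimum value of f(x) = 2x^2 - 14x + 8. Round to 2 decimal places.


For a quadratic f(x) = ax^2 + bx + c with a > 0, the minimum is at the vertex.
Vertex x-coordinate: x = -b/(2a)
x = -(-14) / (2 * 2)
x = 14/4 = 7/2
Substitute back to find the minimum value:
f(7/2) = 2 * (7/2)^2 - 14 * (7/2) + 8
= 49/2 - 49 + 8
= -33/2 = -16.50

-16.50


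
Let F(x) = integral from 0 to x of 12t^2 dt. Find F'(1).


By the Fundamental Theorem of Calculus (Part 1):
If F(x) = integral from 0 to x of f(t) dt, then F'(x) = f(x)
Here f(t) = 12t^2
So F'(x) = 12x^2
Evaluate at x = 1:
F'(1) = 12 * 1^2
= 12 * 1
= 12

12


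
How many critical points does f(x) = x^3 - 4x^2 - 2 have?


Find where f'(x) = 0:
f(x) = x^3 - 4x^2 - 2
f'(x) = 3x^2 - 8x
This is a quadratic in x. Use the discriminant to count real roots.
Discriminant = (-8)^2 - 4 * 3 * 0
= 64 - 0
= 64
Since discriminant > 0, f'(x) = 0 has 2 real solutions.
Number of critical points: 2

2


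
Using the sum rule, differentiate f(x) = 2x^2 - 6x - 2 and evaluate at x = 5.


Differentiate term by term using power and sum rules:
f(x) = 2x^2 - 6x - 2
f'(x) = 4x - 6
Substitute x = 5:
f'(5) = 4 * 5 - 6
= 20 - 6
= 14

14


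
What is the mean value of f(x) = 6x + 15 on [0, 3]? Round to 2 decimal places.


Average value = 1/(b-a) * integral from a to b of f(x) dx
First compute the integral of 6x + 15:
F(x) = 3x^2 + 15x
F(3) = 3 * 9 + 15 * 3 = 72
F(0) = 3 * 0 + 15 * 0 = 0
Integral = 72 - 0 = 72
Average = 72 / (3 - 0) = 72 / 3
= 24 = 24.00

24.00


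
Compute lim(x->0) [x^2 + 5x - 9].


Since polynomials are continuous, we use direct substitution.
lim(x->0) of x^2 + 5x - 9
= 1 * 0^2 + 5 * 0 - 9
= 0 + 0 - 9
= -9

-9


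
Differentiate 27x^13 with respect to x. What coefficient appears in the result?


We apply the power rule: d/dx [ax^n] = a*n * x^(n-1)
d/dx [27x^13]
= 27 * 13 * x^(13-1)
= 351x^12
The coefficient is 351

351


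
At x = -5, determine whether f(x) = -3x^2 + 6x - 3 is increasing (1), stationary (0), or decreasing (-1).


Compute f'(x) to determine behavior:
f'(x) = -6x + 6
f'(-5) = -6 * (-5) + 6
= 30 + 6
= 36
Since f'(-5) > 0, the function is increasing (1)

1


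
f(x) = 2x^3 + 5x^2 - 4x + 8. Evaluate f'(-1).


Differentiate f(x) = 2x^3 + 5x^2 - 4x + 8 term by term:
f'(x) = 6x^2 + 10x - 4
Substitute x = -1:
f'(-1) = 6 * (-1)^2 + 10 * (-1) - 4
= 6 - 10 - 4
= -8

-8


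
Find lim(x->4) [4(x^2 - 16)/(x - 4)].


Direct substitution gives 0/0, so we factor the numerator.
Factor: 4(x^2 - 16) = 4 * (x - 4)(x + 4)
Cancel the common factor (x - 4):
4(x^2 - 16)/(x - 4) = 4 * (x + 4)
Now substitute x = 4:
= 4 * (4 + 4) = 32

32


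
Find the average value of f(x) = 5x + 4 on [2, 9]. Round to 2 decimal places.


Average value = 1/(b-a) * integral from a to b of f(x) dx
First compute the integral of 5x + 4:
F(x) = (5/2)x^2 + 4x
F(9) = 5/2 * 81 + 4 * 9 = 477/2
F(2) = 5/2 * 4 + 4 * 2 = 18
Integral = 477/2 - 18 = 441/2
Average = (441/2) / (9 - 2) = (441/2) / 7
= 63/2 = 31.50

31.50


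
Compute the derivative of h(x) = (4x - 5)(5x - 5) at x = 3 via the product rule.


Let u(x) = 4x - 5 and v(x) = 5x - 5
u'(x) = 4
v'(x) = 5
Product rule: h'(x) = u'(x)*v(x) + u(x)*v'(x)
= 4 * (5x - 5) + (4x - 5) * 5
At x = 3:
u(3) = 4 * 3 - 5 = 7
v(3) = 5 * 3 - 5 = 10
h'(3) = 4 * 10 + 7 * 5
= 40 + 35
= 75

75


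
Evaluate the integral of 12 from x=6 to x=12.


The integral of a constant k over [a, b] equals k * (b - a).
integral from 6 to 12 of 12 dx
= 12 * (12 - 6)
= 12 * 6
= 72

72


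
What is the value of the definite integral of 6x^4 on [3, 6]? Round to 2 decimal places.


Find the antiderivative of 6x^4:
F(x) = 6/5 * x^5
Apply the Fundamental Theorem of Calculus:
F(6) - F(3)
= 6/5 * 6^5 - 6/5 * 3^5
= 6/5 * (7776 - 243)
= 6/5 * 7533
= 45198/5 = 9039.60

9039.60


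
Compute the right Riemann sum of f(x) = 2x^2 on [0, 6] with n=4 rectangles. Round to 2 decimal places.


Right Riemann sum uses right endpoints of each subinterval.
Interval: [0, 6], n = 4
dx = (6 - 0) / 4 = 3/2
Right endpoints: [3/2, 3, 9/2, 6]
f values: [9/2, 18, 81/2, 72]
Sum = dx * (sum of f values)
= 3/2 * 135
= 405/2 = 202.50

202.50


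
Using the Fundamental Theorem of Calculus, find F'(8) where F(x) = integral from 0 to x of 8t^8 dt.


By the Fundamental Theorem of Calculus (Part 1):
If F(x) = integral from 0 to x of f(t) dt, then F'(x) = f(x)
Here f(t) = 8t^8
So F'(x) = 8x^8
Evaluate at x = 8:
F'(8) = 8 * 8^8
= 8 * 16777216
= 134217728

134217728


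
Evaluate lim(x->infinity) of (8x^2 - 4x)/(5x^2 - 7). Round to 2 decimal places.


For limits at infinity with equal-degree polynomials,
we compare leading coefficients.
Numerator leading term: 8x^2
Denominator leading term: 5x^2
Divide both by x^2:
lim = (8 - 4/x) / (5 - 7/x^2)
As x -> infinity, the 1/x and 1/x^2 terms vanish:
= 8/5 = 1.60

1.60


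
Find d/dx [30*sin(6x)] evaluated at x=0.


Apply the chain rule to differentiate 30*sin(6x):
d/dx [30*sin(6x)]
= 30 * cos(6x) * d/dx(6x)
= 30 * 6 * cos(6x)
= 180 * cos(6x)
Evaluate at x = 0:
= 180 * cos(0)
= 180 * 1
= 180

180


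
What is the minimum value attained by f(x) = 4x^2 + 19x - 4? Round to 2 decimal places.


For a quadratic f(x) = ax^2 + bx + c with a > 0, the minimum is at the vertex.
Vertex x-coordinate: x = -b/(2a)
x = -(19) / (2 * 4)
x = -19/8
Substitute back to find the minimum value:
f(-19/8) = 4 * (-19/8)^2 + 19 * (-19/8) - 4
= 361/16 - 361/8 - 4
= -425/16 ≈ -26.56

-26.56


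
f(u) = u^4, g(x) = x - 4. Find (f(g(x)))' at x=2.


Using the chain rule: (f(g(x)))' = f'(g(x)) * g'(x)
First, find g(2):
g(2) = 1 * 2 - 4 = -2
Next, f'(u) = 4u^3
And g'(x) = 1
So f'(g(2)) * g'(2)
= 4 * (-2)^3 * 1
= 4 * (-8) * 1
= -32

-32


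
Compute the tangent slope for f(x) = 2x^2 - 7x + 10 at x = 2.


The slope of the tangent line equals f'(x) at the point.
f(x) = 2x^2 - 7x + 10
f'(x) = 4x - 7
At x = 2:
f'(2) = 4 * 2 - 7
= 8 - 7
= 1

1


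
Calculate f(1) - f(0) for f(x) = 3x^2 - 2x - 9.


Net change = f(b) - f(a)
f(x) = 3x^2 - 2x - 9
Compute f(1):
f(1) = 3 * 1^2 - 2 * 1 - 9
= 3 - 2 - 9
= -8
Compute f(0):
f(0) = 3 * 0^2 - 2 * 0 - 9
= 0 + 0 - 9
= -9
Net change = -8 - (-9) = 1

1


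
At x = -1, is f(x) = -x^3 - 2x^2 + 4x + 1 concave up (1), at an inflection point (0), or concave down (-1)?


Concavity is determined by the sign of f''(x).
f(x) = -x^3 - 2x^2 + 4x + 1
f'(x) = -3x^2 - 4x + 4
f''(x) = -6x - 4
f''(-1) = -6 * (-1) - 4
= 6 - 4
= 2
Since f''(-1) > 0, the function is concave up (1)

1


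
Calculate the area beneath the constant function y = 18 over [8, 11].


The area under a constant function y = 18 is a rectangle.
Width = 11 - 8 = 3
Height = 18
Area = width * height
= 3 * 18
= 54

54


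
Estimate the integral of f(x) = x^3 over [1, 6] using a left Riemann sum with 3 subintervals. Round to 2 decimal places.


Left Riemann sum uses left endpoints of each subinterval.
Interval: [1, 6], n = 3
dx = (6 - 1) / 3 = 5/3
Left endpoints: [1, 8/3, 13/3]
f values: [1, 512/27, 2197/27]
Sum = dx * (sum of f values)
= 5/3 * 304/3
= 1520/9 ≈ 168.89

168.89


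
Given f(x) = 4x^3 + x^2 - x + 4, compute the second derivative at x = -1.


First derivative:
f'(x) = 12x^2 + 2x - 1
Second derivative:
f''(x) = 24x + 2
Substitute x = -1:
f''(-1) = 24 * (-1) + 2
= -24 + 2
= -22

-22


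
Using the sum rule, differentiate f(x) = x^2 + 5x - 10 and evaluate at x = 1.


Differentiate term by term using power and sum rules:
f(x) = x^2 + 5x - 10
f'(x) = 2x + 5
Substitute x = 1:
f'(1) = 2 * 1 + 5
= 2 + 5
= 7

7


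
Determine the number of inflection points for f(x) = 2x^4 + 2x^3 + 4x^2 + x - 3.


Inflection points occur where f''(x) = 0 and concavity changes.
f(x) = 2x^4 + 2x^3 + 4x^2 + x - 3
f'(x) = 8x^3 + 6x^2 + 8x + 1
f''(x) = 24x^2 + 12x + 8
This is a quadratic in x. Use the discriminant to count real roots.
Discriminant = (12)^2 - 4 * 24 * 8
= 144 - 768
= -624
Since discriminant < 0, f''(x) = 0 has no real solutions.
Number of inflection points: 0

0


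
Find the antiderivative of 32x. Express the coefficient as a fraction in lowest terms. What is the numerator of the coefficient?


Apply the power rule for integration:
integral of ax^n dx = a/(n+1) * x^(n+1) + C
integral of 32x dx
= 32/2 * x^2 + C
= 16 * x^2 + C
The coefficient in lowest terms is 16 = 16/1, so its numerator is 16

16


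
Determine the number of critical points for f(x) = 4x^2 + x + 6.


Find where f'(x) = 0:
f'(x) = 8x + 1
Set f'(x) = 0:
8x + 1 = 0
x = -1 / 8 = -1/8
This is a linear equation in x, so there is exactly one solution.
Number of critical points: 1

1


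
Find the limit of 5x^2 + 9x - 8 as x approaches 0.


Since polynomials are continuous, we use direct substitution.
lim(x->0) of 5x^2 + 9x - 8
= 5 * 0^2 + 9 * 0 - 8
= 0 + 0 - 8
= -8

-8


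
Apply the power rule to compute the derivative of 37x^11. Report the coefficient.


We apply the power rule: d/dx [ax^n] = a*n * x^(n-1)
d/dx [37x^11]
= 37 * 11 * x^(11-1)
= 407x^10
The coefficient is 407

407


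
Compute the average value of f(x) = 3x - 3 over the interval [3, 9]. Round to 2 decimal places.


Average value = 1/(b-a) * integral from a to b of f(x) dx
First compute the integral of 3x - 3:
F(x) = (3/2)x^2 - 3x
F(9) = 3/2 * 81 - 3 * 9 = 189/2
F(3) = 3/2 * 9 - 3 * 3 = 9/2
Integral = 189/2 - 9/2 = 90
Average = 90 / (9 - 3) = 90 / 6
= 15 = 15.00

15.00


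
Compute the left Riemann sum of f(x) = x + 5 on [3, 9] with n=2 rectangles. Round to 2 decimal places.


Left Riemann sum uses left endpoints of each subinterval.
Interval: [3, 9], n = 2
dx = (9 - 3) / 2 = 3
Left endpoints: [3, 6]
f values: [8, 11]
Sum = dx * (sum of f values)
= 3 * 19
= 57 = 57.00

57.00


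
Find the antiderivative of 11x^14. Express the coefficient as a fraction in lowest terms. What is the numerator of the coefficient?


Apply the power rule for integration:
integral of ax^n dx = a/(n+1) * x^(n+1) + C
integral of 11x^14 dx
= 11/15 * x^15 + C
The coefficient in lowest terms is 11/15, and its numerator is 11

11


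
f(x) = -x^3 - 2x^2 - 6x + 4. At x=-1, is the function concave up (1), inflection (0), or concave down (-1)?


Concavity is determined by the sign of f''(x).
f(x) = -x^3 - 2x^2 - 6x + 4
f'(x) = -3x^2 - 4x - 6
f''(x) = -6x - 4
f''(-1) = -6 * (-1) - 4
= 6 - 4
= 2
Since f''(-1) > 0, the function is concave up (1)

1


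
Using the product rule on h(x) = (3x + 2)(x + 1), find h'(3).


Let u(x) = 3x + 2 and v(x) = x + 1
u'(x) = 3
v'(x) = 1
Product rule: h'(x) = u'(x)*v(x) + u(x)*v'(x)
= 3 * (x + 1) + (3x + 2) * 1
At x = 3:
u(3) = 3 * 3 + 2 = 11
v(3) = 1 * 3 + 1 = 4
h'(3) = 3 * 4 + 11 * 1
= 12 + 11
= 23

23


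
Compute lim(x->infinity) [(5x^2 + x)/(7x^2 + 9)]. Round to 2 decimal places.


For limits at infinity with equal-degree polynomials,
we compare leading coefficients.
Numerator leading term: 5x^2
Denominator leading term: 7x^2
Divide both by x^2:
lim = (5 + 1/x) / (7 + 9/x^2)
As x -> infinity, the 1/x and 1/x^2 terms vanish:
= 5/7 ≈ 0.71

0.71


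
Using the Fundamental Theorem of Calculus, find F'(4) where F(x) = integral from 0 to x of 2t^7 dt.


By the Fundamental Theorem of Calculus (Part 1):
If F(x) = integral from 0 to x of f(t) dt, then F'(x) = f(x)
Here f(t) = 2t^7
So F'(x) = 2x^7
Evaluate at x = 4:
F'(4) = 2 * 4^7
= 2 * 16384
= 32768

32768
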